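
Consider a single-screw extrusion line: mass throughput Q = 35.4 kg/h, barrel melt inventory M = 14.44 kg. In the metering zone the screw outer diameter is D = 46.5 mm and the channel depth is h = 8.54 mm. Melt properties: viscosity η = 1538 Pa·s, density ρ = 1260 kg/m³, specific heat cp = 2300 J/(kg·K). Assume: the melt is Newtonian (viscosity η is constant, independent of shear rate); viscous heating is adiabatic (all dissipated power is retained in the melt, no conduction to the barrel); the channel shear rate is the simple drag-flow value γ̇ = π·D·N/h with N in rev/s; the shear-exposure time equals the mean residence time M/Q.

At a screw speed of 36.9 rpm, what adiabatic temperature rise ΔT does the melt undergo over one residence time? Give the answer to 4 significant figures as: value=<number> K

value=86.25 K

Q_s = Q / 3600 = 35.4 / 3600 = 0.00983333 kg/s
t_res = M / Q_s = 14.44 ÷ 0.00983333 = 1468.47 s
D = 46.5 mm = 0.0465 m;  h = 8.54 mm = 0.00854 m;  N = 36.9 rpm / 60 = 0.615 rev/s
γ̇ = π D N / h = (π)(0.0465)(0.615) / 0.00854 = 10.5201 s⁻¹
ΔT = η·γ̇²·t_res/(ρ·cp) = [1538 × 10.5201² × 1468.47] / [1260 × 2300] = 86.2511 K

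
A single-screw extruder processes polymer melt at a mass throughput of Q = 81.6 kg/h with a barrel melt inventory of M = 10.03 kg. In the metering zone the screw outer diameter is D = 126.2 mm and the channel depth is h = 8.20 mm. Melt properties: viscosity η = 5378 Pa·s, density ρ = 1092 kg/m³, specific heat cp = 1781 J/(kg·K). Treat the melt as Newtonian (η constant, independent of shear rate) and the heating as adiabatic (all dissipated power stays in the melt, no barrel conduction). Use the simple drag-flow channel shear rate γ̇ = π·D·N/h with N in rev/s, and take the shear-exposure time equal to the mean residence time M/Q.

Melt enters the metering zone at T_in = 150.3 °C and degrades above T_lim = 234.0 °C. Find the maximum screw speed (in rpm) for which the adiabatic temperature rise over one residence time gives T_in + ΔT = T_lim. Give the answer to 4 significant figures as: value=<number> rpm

value=10.26 rpm

Q_s = Q / 3600 = 81.6 / 3600 = 0.0226667 kg/s
Mean residence time: t_res = M/Q_s = 10.03 kg / 0.0226667 kg/s = 442.5 s
D = 126.2 mm = 0.1262 m;  h = 8.20 mm = 0.0082 m
ΔT_a = T_lim − T_in = 234.0 − 150.3 = 83.7 K
γ̇_max² = ΔT_a·ρ·cp / (η·t_res) = [83.7 × 1092 × 1781] / [5378 × 442.5] = 68.4034 s⁻²
γ̇_max = sqrt(68.4034) = 8.27064 s⁻¹
Solve γ̇ = πDN/h for N: N_max = γ̇_max·h/(π·D) = 8.27064 × 0.0082 / (π × 0.1262) = 0.171058 rev/s = 10.2635 rpm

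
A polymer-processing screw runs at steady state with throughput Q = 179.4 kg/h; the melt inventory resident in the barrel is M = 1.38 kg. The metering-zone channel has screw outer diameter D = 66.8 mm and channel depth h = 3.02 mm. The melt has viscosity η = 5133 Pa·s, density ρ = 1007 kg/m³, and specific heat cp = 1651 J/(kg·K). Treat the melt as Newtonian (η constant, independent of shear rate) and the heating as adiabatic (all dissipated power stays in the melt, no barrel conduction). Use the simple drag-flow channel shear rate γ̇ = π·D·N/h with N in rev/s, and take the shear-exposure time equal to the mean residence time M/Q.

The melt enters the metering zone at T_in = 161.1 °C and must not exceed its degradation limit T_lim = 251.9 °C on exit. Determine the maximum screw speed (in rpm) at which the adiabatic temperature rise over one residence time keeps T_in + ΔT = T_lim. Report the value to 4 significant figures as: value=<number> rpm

Throughput in SI: Q_s = 179.4 kg/h ÷ 3600 s/h = 0.0498333 kg/s
Mean residence time: t_res = M/Q_s = 1.38 kg / 0.0498333 kg/s = 27.6923 s
Geometry in SI: D = 66.8 mm → 0.0668 m, h = 3.02 mm → 0.00302 m
Allowable rise: ΔT_a = T_lim − T_in = 251.9 − 161.1 = 90.8 K
γ̇_max² = ΔT_a·ρ·cp/(η·t_res) = 90.8·1007·1651/(5133·27.6923) = 1062.02 s⁻²
γ̇_max = √1062.02 = 32.5886 s⁻¹
Solve γ̇ = πDN/h for N: N_max = γ̇_max·h/(π·D) = 32.5886 × 0.00302 / (π × 0.0668) = 0.468972 rev/s = 28.1383 rpm

value=28.14 rpm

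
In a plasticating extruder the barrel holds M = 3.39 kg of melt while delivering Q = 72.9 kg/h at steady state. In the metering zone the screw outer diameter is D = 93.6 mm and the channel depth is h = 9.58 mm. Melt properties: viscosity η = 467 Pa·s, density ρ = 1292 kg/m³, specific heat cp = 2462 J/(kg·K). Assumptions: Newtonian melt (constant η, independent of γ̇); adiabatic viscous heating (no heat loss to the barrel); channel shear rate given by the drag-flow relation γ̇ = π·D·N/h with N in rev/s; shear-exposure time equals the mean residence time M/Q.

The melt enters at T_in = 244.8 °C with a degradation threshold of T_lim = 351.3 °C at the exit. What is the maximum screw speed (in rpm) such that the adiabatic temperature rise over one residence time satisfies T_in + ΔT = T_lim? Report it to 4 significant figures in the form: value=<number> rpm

value=128.7 rpm

Q_s = Q / 3600 = 72.9 / 3600 = 0.02025 kg/s
t_res = M / Q_s = 3.39 ÷ 0.02025 = 167.407 s
D = 93.6 mm = 0.0936 m;  h = 9.58 mm = 0.00958 m
ΔT_a = T_lim − T_in = 351.3 − 244.8 = 106.5 K
γ̇_max² = ΔT_a·ρ·cp / (η·t_res) = [106.5 × 1292 × 2462] / [467 × 167.407] = 4333.2 s⁻²
γ̇_max = sqrt(4333.2) = 65.827 s⁻¹
N_max = γ̇_max h / (πD) = 65.827·0.00958/(π·0.0936) = 2.14459 rev/s → ×60 = 128.675 rpm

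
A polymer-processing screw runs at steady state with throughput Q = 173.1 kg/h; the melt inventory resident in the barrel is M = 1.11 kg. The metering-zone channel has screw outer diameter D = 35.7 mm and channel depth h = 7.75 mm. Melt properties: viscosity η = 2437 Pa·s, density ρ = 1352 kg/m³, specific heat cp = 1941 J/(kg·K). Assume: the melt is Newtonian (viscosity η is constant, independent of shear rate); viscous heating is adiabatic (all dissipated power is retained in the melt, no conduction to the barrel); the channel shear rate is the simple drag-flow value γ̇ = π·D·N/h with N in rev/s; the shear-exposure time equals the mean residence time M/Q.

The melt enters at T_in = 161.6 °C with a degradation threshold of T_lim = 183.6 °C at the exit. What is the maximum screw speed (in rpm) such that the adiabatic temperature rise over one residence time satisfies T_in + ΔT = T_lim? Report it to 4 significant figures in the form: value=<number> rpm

Convert throughput: Q = 173.1 kg/h = 173.1/3600 = 0.0480833 kg/s
Mean residence time: t_res = M/Q_s = 1.11 kg / 0.0480833 kg/s = 23.0849 s
D = 35.7 mm = 0.0357 m;  h = 7.75 mm = 0.00775 m
ΔT_a = T_lim − T_in = 183.6 − 161.6 = 22 K
Invert ΔT = ηγ̇²t_res/(ρcp) for γ̇: γ̇_max² = ΔT_a ρ cp / (η t_res) = 22·1352·1941 / (2437·23.0849) = 1026.22 s⁻²
Take the square root: γ̇_max = √(1026.22) = 32.0347 s⁻¹
N_max = γ̇_max h / (πD) = 32.0347·0.00775/(π·0.0357) = 2.21363 rev/s → ×60 = 132.818 rpm

value=132.8 rpm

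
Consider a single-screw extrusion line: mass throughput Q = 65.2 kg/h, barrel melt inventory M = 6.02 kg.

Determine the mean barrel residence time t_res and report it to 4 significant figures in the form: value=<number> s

Throughput in SI: Q_s = 65.2 kg/h ÷ 3600 s/h = 0.0181111 kg/s
t_res = M / Q_s = 6.02 / 0.0181111 = 332.393 s

value=332.4 s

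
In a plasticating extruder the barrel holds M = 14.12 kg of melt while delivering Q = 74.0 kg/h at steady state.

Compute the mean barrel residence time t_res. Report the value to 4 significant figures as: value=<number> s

value=686.9 s

Throughput in SI: Q_s = 74.0 kg/h ÷ 3600 s/h = 0.0205556 kg/s
Mean residence time: t_res = M/Q_s = 14.12 kg / 0.0205556 kg/s = 686.919 s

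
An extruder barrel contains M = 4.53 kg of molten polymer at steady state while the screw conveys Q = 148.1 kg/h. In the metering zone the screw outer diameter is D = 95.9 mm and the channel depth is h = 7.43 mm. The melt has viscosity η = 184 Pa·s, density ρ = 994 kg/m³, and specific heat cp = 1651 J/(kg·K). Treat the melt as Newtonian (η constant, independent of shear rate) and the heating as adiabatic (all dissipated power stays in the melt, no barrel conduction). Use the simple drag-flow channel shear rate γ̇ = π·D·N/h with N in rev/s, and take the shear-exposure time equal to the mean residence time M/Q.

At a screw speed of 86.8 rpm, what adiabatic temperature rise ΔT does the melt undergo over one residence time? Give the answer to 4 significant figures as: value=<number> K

Convert throughput: Q = 148.1 kg/h = 148.1/3600 = 0.0411389 kg/s
t_res = M / Q_s = 4.53 / 0.0411389 = 110.115 s
Convert to SI: D = 0.0959 m, h = 0.00743 m, N = 86.8/60 = 1.44667 rev/s
γ̇ = π D N / h = (π)(0.0959)(1.44667) / 0.00743 = 58.6608 s⁻¹
Adiabatic rise: ΔT = η γ̇² t_res / (ρ cp) = 184·(58.6608)²·110.115 / (994·1651) = 42.4841 K

value=42.48 K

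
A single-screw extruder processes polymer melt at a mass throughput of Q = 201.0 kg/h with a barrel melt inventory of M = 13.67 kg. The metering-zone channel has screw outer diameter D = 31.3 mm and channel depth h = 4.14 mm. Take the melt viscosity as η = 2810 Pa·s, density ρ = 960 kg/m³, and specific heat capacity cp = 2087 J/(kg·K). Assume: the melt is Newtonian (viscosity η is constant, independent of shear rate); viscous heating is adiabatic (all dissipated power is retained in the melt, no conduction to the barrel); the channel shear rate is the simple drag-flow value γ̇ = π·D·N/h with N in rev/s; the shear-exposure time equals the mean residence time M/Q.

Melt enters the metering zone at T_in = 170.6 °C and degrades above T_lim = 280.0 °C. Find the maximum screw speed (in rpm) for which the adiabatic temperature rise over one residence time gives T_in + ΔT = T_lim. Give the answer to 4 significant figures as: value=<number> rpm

value=45.09 rpm

Convert throughput: Q = 201.0 kg/h = 201.0/3600 = 0.0558333 kg/s
Mean residence time: t_res = M/Q_s = 13.67 kg / 0.0558333 kg/s = 244.836 s
D = 31.3 mm = 0.0313 m;  h = 4.14 mm = 0.00414 m
ΔT_a = T_lim − T_in = 280.0 − 170.6 = 109.4 K
γ̇_max² = ΔT_a·ρ·cp / (η·t_res) = [109.4 × 960 × 2087] / [2810 × 244.836] = 318.588 s⁻²
γ̇_max = √318.588 = 17.849 s⁻¹
N_max = γ̇_max h / (πD) = 17.849·0.00414/(π·0.0313) = 0.751486 rev/s → ×60 = 45.0892 rpm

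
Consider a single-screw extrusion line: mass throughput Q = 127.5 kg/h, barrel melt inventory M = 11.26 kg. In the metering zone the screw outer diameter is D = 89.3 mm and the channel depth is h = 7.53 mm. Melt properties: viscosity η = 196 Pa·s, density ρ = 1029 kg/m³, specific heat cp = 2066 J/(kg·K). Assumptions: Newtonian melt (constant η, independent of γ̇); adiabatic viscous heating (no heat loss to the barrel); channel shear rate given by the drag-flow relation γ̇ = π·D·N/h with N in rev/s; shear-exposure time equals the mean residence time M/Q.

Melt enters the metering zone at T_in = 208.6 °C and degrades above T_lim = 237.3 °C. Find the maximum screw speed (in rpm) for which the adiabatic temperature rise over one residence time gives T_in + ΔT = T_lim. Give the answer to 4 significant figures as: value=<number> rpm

Throughput in SI: Q_s = 127.5 kg/h ÷ 3600 s/h = 0.0354167 kg/s
Mean residence time: t_res = M/Q_s = 11.26 kg / 0.0354167 kg/s = 317.929 s
Convert to metres: D = 0.0893 m, h = 0.00753 m
ΔT_a = T_lim − T_in = 237.3 °C − 208.6 °C = 28.7 K
Invert ΔT = ηγ̇²t_res/(ρcp) for γ̇: γ̇_max² = ΔT_a ρ cp / (η t_res) = 28.7·1029·2066 / (196·317.929) = 979.131 s⁻²
Take the square root: γ̇_max = √(979.131) = 31.2911 s⁻¹
N_max = γ̇_max·h / (π·D) = 31.2911 · 0.00753 / (π · 0.0893) = 0.839874 rev/s = 50.3924 rpm

value=50.39 rpm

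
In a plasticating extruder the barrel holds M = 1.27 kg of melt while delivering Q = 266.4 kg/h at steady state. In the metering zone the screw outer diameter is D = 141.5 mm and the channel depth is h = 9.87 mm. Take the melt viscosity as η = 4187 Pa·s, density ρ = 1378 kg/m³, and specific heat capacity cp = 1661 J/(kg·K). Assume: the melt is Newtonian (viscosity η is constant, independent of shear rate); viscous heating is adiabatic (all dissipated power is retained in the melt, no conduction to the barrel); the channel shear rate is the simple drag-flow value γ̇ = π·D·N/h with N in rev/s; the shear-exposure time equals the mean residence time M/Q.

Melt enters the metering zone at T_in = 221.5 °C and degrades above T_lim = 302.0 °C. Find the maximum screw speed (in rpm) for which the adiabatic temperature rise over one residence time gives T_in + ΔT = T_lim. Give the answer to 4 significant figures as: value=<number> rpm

Convert throughput: Q = 266.4 kg/h = 266.4/3600 = 0.074 kg/s
Mean residence time: t_res = M/Q_s = 1.27 kg / 0.074 kg/s = 17.1622 s
Geometry in SI: D = 141.5 mm → 0.1415 m, h = 9.87 mm → 0.00987 m
ΔT_a = T_lim − T_in = 302.0 °C − 221.5 °C = 80.5 K
γ̇_max² = ΔT_a·ρ·cp / (η·t_res) = [80.5 × 1378 × 1661] / [4187 × 17.1622] = 2564.13 s⁻²
γ̇_max = √2564.13 = 50.6372 s⁻¹
N_max = γ̇_max·h / (π·D) = 50.6372 · 0.00987 / (π · 0.1415) = 1.1243 rev/s = 67.4578 rpm

value=67.46 rpm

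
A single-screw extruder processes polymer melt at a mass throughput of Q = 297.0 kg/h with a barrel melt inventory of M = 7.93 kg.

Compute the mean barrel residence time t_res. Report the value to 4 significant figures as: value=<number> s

Q_s = Q / 3600 = 297.0 / 3600 = 0.0825 kg/s
t_res = M / Q_s = 7.93 / 0.0825 = 96.1212 s

value=96.12 s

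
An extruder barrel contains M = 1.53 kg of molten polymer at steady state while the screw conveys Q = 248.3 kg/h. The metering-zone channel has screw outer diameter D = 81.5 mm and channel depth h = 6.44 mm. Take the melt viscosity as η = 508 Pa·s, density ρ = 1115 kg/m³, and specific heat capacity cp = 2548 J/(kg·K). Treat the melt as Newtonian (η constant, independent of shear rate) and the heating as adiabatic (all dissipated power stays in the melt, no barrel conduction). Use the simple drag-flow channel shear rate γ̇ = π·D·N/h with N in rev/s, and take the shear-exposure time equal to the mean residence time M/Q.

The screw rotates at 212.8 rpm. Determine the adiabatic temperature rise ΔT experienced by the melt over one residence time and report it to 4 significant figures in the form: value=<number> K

value=78.87 K

Convert throughput: Q = 248.3 kg/h = 248.3/3600 = 0.0689722 kg/s
t_res = M / Q_s = 1.53 ÷ 0.0689722 = 22.1828 s
D = 81.5 mm = 0.0815 m;  h = 6.44 mm = 0.00644 m;  N = 212.8 rpm / 60 = 3.54667 rev/s
γ̇ = π D N / h = (π)(0.0815)(3.54667) / 0.00644 = 141.007 s⁻¹
ΔT = η·γ̇²·t_res/(ρ·cp) = [508 × 141.007² × 22.1828] / [1115 × 2548] = 78.8661 K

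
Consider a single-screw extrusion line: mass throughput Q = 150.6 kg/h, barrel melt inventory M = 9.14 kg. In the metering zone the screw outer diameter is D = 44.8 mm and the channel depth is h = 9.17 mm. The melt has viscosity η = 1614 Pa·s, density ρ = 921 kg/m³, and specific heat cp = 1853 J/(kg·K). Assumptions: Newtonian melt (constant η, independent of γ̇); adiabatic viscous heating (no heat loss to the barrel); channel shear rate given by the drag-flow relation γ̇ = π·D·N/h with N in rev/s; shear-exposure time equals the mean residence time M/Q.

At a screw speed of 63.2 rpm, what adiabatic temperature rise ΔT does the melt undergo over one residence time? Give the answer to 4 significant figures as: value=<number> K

Throughput in SI: Q_s = 150.6 kg/h ÷ 3600 s/h = 0.0418333 kg/s
t_res = M / Q_s = 9.14 / 0.0418333 = 218.486 s
Convert to SI: D = 0.0448 m, h = 0.00917 m, N = 63.2/60 = 1.05333 rev/s
γ̇ = π D N / h = (π)(0.0448)(1.05333) / 0.00917 = 16.1668 s⁻¹
Adiabatic rise: ΔT = η γ̇² t_res / (ρ cp) = 1614·(16.1668)²·218.486 / (921·1853) = 54.0059 K

value=54.01 K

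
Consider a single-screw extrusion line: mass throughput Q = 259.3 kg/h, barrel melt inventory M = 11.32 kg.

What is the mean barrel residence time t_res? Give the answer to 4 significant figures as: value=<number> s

value=157.2 s

Q_s = Q / 3600 = 259.3 / 3600 = 0.0720278 kg/s
t_res = M / Q_s = 11.32 ÷ 0.0720278 = 157.162 s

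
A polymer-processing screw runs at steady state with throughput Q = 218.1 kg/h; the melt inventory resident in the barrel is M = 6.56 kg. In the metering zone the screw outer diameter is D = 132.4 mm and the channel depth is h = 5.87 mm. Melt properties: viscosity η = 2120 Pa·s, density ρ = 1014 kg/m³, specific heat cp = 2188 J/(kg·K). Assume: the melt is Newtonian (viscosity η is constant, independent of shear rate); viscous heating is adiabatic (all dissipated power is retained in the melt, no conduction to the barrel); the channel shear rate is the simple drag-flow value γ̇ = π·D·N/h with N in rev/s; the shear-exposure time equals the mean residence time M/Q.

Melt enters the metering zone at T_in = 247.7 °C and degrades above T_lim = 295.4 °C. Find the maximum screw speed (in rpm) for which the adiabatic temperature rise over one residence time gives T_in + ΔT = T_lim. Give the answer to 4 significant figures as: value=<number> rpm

Q_s = Q / 3600 = 218.1 / 3600 = 0.0605833 kg/s
Mean residence time: t_res = M/Q_s = 6.56 kg / 0.0605833 kg/s = 108.281 s
Geometry in SI: D = 132.4 mm → 0.1324 m, h = 5.87 mm → 0.00587 m
ΔT_a = T_lim − T_in = 295.4 °C − 247.7 °C = 47.7 K
Invert ΔT = ηγ̇²t_res/(ρcp) for γ̇: γ̇_max² = ΔT_a ρ cp / (η t_res) = 47.7·1014·2188 / (2120·108.281) = 461.017 s⁻²
Take the square root: γ̇_max = √(461.017) = 21.4713 s⁻¹
N_max = γ̇_max·h / (π·D) = 21.4713 · 0.00587 / (π · 0.1324) = 0.303011 rev/s = 18.1807 rpm

value=18.18 rpm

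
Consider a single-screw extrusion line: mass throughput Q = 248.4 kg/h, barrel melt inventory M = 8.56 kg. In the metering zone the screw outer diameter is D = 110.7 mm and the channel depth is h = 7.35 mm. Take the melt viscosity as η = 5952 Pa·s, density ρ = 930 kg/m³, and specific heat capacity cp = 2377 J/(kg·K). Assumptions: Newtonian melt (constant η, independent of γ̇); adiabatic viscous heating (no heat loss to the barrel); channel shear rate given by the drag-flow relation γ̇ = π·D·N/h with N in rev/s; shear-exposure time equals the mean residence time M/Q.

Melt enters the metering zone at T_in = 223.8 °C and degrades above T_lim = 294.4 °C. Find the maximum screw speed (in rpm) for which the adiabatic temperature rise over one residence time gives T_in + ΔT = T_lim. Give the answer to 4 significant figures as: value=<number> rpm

value=18.44 rpm

Throughput in SI: Q_s = 248.4 kg/h ÷ 3600 s/h = 0.069 kg/s
Mean residence time: t_res = M/Q_s = 8.56 kg / 0.069 kg/s = 124.058 s
D = 110.7 mm = 0.1107 m;  h = 7.35 mm = 0.00735 m
ΔT_a = T_lim − T_in = 294.4 − 223.8 = 70.6 K
Invert ΔT = ηγ̇²t_res/(ρcp) for γ̇: γ̇_max² = ΔT_a ρ cp / (η t_res) = 70.6·930·2377 / (5952·124.058) = 211.363 s⁻²
γ̇_max = √211.363 = 14.5383 s⁻¹
Solve γ̇ = πDN/h for N: N_max = γ̇_max·h/(π·D) = 14.5383 × 0.00735 / (π × 0.1107) = 0.307259 rev/s = 18.4355 rpm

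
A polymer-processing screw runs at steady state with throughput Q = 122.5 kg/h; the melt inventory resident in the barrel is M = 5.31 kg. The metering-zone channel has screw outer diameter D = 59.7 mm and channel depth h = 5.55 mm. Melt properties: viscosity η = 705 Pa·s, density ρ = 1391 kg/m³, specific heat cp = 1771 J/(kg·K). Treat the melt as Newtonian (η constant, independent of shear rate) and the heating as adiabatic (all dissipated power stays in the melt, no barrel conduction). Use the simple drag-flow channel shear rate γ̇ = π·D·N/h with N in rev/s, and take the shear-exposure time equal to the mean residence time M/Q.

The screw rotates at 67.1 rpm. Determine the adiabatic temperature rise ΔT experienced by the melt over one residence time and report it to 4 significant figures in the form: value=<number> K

Q_s = Q / 3600 = 122.5 / 3600 = 0.0340278 kg/s
t_res = M / Q_s = 5.31 ÷ 0.0340278 = 156.049 s
Geometry in metres: D = 59.7 mm → 0.0597 m, h = 5.55 mm → 0.00555 m; screw speed N = 67.1 rpm = 1.11833 rev/s
γ̇ = π D N / h = (π)(0.0597)(1.11833) / 0.00555 = 37.7922 s⁻¹
Adiabatic rise: ΔT = η γ̇² t_res / (ρ cp) = 705·(37.7922)²·156.049 / (1391·1771) = 63.7836 K

value=63.78 K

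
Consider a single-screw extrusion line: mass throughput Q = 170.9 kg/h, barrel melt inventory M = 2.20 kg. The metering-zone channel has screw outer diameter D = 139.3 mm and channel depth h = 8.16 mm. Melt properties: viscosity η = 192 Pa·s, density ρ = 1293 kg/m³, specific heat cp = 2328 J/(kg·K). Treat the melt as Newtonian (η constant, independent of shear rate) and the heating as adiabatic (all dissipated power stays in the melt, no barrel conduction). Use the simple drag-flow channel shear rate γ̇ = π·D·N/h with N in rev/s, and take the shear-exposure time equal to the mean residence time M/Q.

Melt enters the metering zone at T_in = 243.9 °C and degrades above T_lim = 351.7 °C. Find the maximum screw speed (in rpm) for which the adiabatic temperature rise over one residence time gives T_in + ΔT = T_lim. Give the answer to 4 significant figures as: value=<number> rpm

Convert throughput: Q = 170.9 kg/h = 170.9/3600 = 0.0474722 kg/s
Mean residence time: t_res = M/Q_s = 2.20 kg / 0.0474722 kg/s = 46.3429 s
Geometry in SI: D = 139.3 mm → 0.1393 m, h = 8.16 mm → 0.00816 m
ΔT_a = T_lim − T_in = 351.7 − 243.9 = 107.8 K
Invert ΔT = ηγ̇²t_res/(ρcp) for γ̇: γ̇_max² = ΔT_a ρ cp / (η t_res) = 107.8·1293·2328 / (192·46.3429) = 36468.3 s⁻²
Take the square root: γ̇_max = √(36468.3) = 190.967 s⁻¹
N_max = γ̇_max·h / (π·D) = 190.967 · 0.00816 / (π · 0.1393) = 3.5608 rev/s = 213.648 rpm

value=213.6 rpm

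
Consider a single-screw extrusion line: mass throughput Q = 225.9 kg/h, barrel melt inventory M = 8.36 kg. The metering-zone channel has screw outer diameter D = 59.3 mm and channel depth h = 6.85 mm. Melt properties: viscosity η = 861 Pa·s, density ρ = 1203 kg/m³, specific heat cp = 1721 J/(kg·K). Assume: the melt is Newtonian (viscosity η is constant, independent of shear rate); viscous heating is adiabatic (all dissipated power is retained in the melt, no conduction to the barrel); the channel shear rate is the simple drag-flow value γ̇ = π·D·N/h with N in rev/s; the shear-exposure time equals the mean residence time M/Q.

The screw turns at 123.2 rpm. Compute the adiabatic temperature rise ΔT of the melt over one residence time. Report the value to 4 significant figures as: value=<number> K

value=172.8 K

Convert throughput: Q = 225.9 kg/h = 225.9/3600 = 0.06275 kg/s
t_res = M / Q_s = 8.36 / 0.06275 = 133.227 s
Geometry in metres: D = 59.3 mm → 0.0593 m, h = 6.85 mm → 0.00685 m; screw speed N = 123.2 rpm = 2.05333 rev/s
γ̇ = π·D·N / h = π · 0.0593 · 2.05333 / 0.00685 = 55.8436 s⁻¹
ΔT = η·γ̇²·t_res / (ρ·cp) = 861 · (55.8436)² · 133.227 / (1203 · 1721) = 172.781 K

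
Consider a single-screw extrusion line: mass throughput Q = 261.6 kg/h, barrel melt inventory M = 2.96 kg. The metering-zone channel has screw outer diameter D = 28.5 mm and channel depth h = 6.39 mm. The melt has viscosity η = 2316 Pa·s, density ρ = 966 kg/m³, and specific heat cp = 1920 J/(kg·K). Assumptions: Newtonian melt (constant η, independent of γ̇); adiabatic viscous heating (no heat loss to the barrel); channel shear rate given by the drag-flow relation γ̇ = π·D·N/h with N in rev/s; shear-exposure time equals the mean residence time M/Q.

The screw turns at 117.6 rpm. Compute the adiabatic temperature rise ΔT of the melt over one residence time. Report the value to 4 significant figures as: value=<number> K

Q_s = Q / 3600 = 261.6 / 3600 = 0.0726667 kg/s
t_res = M / Q_s = 2.96 / 0.0726667 = 40.7339 s
Convert to SI: D = 0.0285 m, h = 0.00639 m, N = 117.6/60 = 1.96 rev/s
γ̇ = π D N / h = (π)(0.0285)(1.96) / 0.00639 = 27.4631 s⁻¹
ΔT = η·γ̇²·t_res/(ρ·cp) = [2316 × 27.4631² × 40.7339] / [966 × 1920] = 38.3634 K

value=38.36 K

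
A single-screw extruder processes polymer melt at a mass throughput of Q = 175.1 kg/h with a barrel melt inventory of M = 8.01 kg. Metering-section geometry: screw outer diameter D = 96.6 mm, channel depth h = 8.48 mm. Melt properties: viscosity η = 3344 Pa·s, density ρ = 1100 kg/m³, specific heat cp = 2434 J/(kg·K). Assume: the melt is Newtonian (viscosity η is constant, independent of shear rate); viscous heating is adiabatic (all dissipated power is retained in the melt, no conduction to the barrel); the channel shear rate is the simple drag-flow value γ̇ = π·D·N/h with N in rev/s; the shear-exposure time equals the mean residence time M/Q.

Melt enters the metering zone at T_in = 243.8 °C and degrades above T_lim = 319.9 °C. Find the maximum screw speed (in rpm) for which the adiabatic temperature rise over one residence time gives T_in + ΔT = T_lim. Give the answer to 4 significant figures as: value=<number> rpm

Convert throughput: Q = 175.1 kg/h = 175.1/3600 = 0.0486389 kg/s
t_res = M / Q_s = 8.01 / 0.0486389 = 164.683 s
Convert to metres: D = 0.0966 m, h = 0.00848 m
ΔT_a = T_lim − T_in = 319.9 °C − 243.8 °C = 76.1 K
γ̇_max² = ΔT_a·ρ·cp / (η·t_res) = [76.1 × 1100 × 2434] / [3344 × 164.683] = 369.984 s⁻²
γ̇_max = √369.984 = 19.235 s⁻¹
Solve γ̇ = πDN/h for N: N_max = γ̇_max·h/(π·D) = 19.235 × 0.00848 / (π × 0.0966) = 0.537477 rev/s = 32.2486 rpm

value=32.25 rpm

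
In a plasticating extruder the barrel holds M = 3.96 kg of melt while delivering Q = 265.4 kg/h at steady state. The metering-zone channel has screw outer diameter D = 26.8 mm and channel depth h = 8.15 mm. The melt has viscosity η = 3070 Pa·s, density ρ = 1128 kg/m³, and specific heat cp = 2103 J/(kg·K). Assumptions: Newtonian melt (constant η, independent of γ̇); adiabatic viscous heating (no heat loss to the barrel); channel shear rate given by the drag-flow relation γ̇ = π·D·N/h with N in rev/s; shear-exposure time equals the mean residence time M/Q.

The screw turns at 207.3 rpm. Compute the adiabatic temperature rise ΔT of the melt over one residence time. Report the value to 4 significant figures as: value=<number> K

Convert throughput: Q = 265.4 kg/h = 265.4/3600 = 0.0737222 kg/s
t_res = M / Q_s = 3.96 ÷ 0.0737222 = 53.7151 s
Convert to SI: D = 0.0268 m, h = 0.00815 m, N = 207.3/60 = 3.455 rev/s
γ̇ = π D N / h = (π)(0.0268)(3.455) / 0.00815 = 35.6923 s⁻¹
ΔT = η·γ̇²·t_res / (ρ·cp) = 3070 · (35.6923)² · 53.7151 / (1128 · 2103) = 88.5599 K

value=88.56 K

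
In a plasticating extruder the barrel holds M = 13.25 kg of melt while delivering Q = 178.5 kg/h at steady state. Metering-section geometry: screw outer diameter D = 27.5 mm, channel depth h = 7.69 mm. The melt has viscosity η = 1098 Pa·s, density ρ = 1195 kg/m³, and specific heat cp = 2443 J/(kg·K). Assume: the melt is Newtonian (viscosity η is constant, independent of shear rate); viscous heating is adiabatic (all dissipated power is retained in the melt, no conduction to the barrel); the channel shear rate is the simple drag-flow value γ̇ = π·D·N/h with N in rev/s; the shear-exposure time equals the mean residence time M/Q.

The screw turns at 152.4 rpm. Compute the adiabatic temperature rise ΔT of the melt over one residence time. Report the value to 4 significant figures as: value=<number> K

value=81.84 K

Q_s = Q / 3600 = 178.5 / 3600 = 0.0495833 kg/s
t_res = M / Q_s = 13.25 ÷ 0.0495833 = 267.227 s
Geometry in metres: D = 27.5 mm → 0.0275 m, h = 7.69 mm → 0.00769 m; screw speed N = 152.4 rpm = 2.54 rev/s
γ̇ = π·D·N / h = π · 0.0275 · 2.54 / 0.00769 = 28.5358 s⁻¹
ΔT = η·γ̇²·t_res/(ρ·cp) = [1098 × 28.5358² × 267.227] / [1195 × 2443] = 81.841 K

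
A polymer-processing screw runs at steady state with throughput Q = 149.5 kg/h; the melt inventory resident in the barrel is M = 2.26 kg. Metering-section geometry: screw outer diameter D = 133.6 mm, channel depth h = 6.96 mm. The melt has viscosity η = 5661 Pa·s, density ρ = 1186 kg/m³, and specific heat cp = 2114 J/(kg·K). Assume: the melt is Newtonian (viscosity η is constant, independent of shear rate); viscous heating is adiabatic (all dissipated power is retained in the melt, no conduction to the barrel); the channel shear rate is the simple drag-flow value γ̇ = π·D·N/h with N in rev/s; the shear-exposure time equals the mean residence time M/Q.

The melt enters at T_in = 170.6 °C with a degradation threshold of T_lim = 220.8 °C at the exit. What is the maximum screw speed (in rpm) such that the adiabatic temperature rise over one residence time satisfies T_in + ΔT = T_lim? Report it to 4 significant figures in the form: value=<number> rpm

Q_s = Q / 3600 = 149.5 / 3600 = 0.0415278 kg/s
t_res = M / Q_s = 2.26 ÷ 0.0415278 = 54.4214 s
Convert to metres: D = 0.1336 m, h = 0.00696 m
ΔT_a = T_lim − T_in = 220.8 °C − 170.6 °C = 50.2 K
Invert ΔT = ηγ̇²t_res/(ρcp) for γ̇: γ̇_max² = ΔT_a ρ cp / (η t_res) = 50.2·1186·2114 / (5661·54.4214) = 408.536 s⁻²
Take the square root: γ̇_max = √(408.536) = 20.2123 s⁻¹
Solve γ̇ = πDN/h for N: N_max = γ̇_max·h/(π·D) = 20.2123 × 0.00696 / (π × 0.1336) = 0.335172 rev/s = 20.1103 rpm

value=20.11 rpm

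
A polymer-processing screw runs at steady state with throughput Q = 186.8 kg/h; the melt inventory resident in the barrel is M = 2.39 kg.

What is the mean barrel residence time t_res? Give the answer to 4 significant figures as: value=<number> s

value=46.06 s

Throughput in SI: Q_s = 186.8 kg/h ÷ 3600 s/h = 0.0518889 kg/s
t_res = M / Q_s = 2.39 / 0.0518889 = 46.06 s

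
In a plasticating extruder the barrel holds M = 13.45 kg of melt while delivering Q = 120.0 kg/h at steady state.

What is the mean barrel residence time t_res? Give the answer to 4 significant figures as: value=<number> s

Q_s = Q / 3600 = 120.0 / 3600 = 0.0333333 kg/s
t_res = M / Q_s = 13.45 / 0.0333333 = 403.5 s

value=403.5 s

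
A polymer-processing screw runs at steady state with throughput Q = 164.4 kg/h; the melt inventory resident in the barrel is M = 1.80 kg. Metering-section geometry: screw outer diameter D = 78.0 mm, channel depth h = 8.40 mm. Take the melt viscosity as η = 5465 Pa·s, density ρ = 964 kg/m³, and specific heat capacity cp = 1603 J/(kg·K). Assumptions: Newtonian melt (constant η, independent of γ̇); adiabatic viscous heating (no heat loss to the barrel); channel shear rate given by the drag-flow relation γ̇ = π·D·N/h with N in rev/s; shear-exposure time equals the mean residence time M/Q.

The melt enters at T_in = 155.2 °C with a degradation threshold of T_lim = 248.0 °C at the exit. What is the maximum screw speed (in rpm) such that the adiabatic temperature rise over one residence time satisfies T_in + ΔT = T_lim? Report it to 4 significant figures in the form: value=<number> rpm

value=53.07 rpm

Q_s = Q / 3600 = 164.4 / 3600 = 0.0456667 kg/s
t_res = M / Q_s = 1.80 ÷ 0.0456667 = 39.4161 s
Geometry in SI: D = 78.0 mm → 0.078 m, h = 8.40 mm → 0.0084 m
ΔT_a = T_lim − T_in = 248.0 − 155.2 = 92.8 K
Invert ΔT = ηγ̇²t_res/(ρcp) for γ̇: γ̇_max² = ΔT_a ρ cp / (η t_res) = 92.8·964·1603 / (5465·39.4161) = 665.725 s⁻²
Take the square root: γ̇_max = √(665.725) = 25.8017 s⁻¹
Solve γ̇ = πDN/h for N: N_max = γ̇_max·h/(π·D) = 25.8017 × 0.0084 / (π × 0.078) = 0.884469 rev/s = 53.0681 rpm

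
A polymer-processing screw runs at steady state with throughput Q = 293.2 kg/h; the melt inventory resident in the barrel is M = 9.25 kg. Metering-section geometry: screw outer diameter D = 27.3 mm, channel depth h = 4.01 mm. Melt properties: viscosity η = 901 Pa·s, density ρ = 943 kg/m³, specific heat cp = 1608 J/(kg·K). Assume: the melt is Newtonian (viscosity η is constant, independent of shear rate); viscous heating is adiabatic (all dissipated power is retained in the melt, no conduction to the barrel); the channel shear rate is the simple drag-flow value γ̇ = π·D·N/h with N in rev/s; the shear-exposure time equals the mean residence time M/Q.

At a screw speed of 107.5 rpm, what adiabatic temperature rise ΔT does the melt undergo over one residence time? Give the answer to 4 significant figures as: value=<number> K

value=99.10 K

Throughput in SI: Q_s = 293.2 kg/h ÷ 3600 s/h = 0.0814444 kg/s
t_res = M / Q_s = 9.25 / 0.0814444 = 113.574 s
D = 27.3 mm = 0.0273 m;  h = 4.01 mm = 0.00401 m;  N = 107.5 rpm / 60 = 1.79167 rev/s
γ̇ = π·D·N / h = π · 0.0273 · 1.79167 / 0.00401 = 38.32 s⁻¹
Adiabatic rise: ΔT = η γ̇² t_res / (ρ cp) = 901·(38.32)²·113.574 / (943·1608) = 99.0964 K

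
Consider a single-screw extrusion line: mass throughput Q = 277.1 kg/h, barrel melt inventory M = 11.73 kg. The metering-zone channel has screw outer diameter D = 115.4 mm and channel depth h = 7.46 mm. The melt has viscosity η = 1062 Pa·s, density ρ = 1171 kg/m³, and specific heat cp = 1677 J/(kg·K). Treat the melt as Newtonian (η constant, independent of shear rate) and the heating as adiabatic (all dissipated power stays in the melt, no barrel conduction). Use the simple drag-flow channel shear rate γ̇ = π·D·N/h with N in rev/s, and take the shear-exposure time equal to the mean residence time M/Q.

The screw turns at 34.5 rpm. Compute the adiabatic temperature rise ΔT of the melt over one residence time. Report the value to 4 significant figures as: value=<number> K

Convert throughput: Q = 277.1 kg/h = 277.1/3600 = 0.0769722 kg/s
t_res = M / Q_s = 11.73 / 0.0769722 = 152.393 s
Geometry in metres: D = 115.4 mm → 0.1154 m, h = 7.46 mm → 0.00746 m; screw speed N = 34.5 rpm = 0.575 rev/s
γ̇ = π D N / h = (π)(0.1154)(0.575) / 0.00746 = 27.9438 s⁻¹
ΔT = η·γ̇²·t_res/(ρ·cp) = [1062 × 27.9438² × 152.393] / [1171 × 1677] = 64.3529 K

value=64.35 K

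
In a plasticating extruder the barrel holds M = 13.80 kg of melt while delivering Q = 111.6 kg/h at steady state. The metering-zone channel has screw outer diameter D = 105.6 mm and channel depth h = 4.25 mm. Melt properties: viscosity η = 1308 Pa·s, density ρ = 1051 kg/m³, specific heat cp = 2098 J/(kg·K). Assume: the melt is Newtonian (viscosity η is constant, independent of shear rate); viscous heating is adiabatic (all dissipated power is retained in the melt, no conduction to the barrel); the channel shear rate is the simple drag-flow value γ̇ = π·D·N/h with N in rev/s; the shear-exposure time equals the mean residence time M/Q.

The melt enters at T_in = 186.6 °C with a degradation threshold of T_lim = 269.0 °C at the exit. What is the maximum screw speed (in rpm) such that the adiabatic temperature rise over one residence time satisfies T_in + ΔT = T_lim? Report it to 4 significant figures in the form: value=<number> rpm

value=13.58 rpm

Q_s = Q / 3600 = 111.6 / 3600 = 0.031 kg/s
t_res = M / Q_s = 13.80 / 0.031 = 445.161 s
D = 105.6 mm = 0.1056 m;  h = 4.25 mm = 0.00425 m
ΔT_a = T_lim − T_in = 269.0 °C − 186.6 °C = 82.4 K
Invert ΔT = ηγ̇²t_res/(ρcp) for γ̇: γ̇_max² = ΔT_a ρ cp / (η t_res) = 82.4·1051·2098 / (1308·445.161) = 312.04 s⁻²
γ̇_max = sqrt(312.04) = 17.6647 s⁻¹
N_max = γ̇_max·h / (π·D) = 17.6647 · 0.00425 / (π · 0.1056) = 0.226298 rev/s = 13.5779 rpm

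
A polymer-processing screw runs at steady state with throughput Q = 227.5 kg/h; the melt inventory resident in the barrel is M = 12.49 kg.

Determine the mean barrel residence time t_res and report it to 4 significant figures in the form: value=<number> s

value=197.6 s

Q_s = Q / 3600 = 227.5 / 3600 = 0.0631944 kg/s
Mean residence time: t_res = M/Q_s = 12.49 kg / 0.0631944 kg/s = 197.644 s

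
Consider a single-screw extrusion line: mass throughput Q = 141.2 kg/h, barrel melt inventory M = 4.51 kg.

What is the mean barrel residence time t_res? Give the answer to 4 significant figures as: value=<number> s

value=115.0 s

Convert throughput: Q = 141.2 kg/h = 141.2/3600 = 0.0392222 kg/s
t_res = M / Q_s = 4.51 ÷ 0.0392222 = 114.986 s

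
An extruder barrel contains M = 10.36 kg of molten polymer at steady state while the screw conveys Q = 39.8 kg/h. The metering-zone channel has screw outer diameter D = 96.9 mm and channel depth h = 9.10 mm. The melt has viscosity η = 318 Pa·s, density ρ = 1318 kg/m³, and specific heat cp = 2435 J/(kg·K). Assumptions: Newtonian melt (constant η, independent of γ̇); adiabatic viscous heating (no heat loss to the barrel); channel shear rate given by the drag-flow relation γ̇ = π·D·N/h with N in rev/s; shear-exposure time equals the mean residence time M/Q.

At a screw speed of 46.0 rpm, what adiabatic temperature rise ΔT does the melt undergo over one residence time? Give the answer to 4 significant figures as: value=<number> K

Throughput in SI: Q_s = 39.8 kg/h ÷ 3600 s/h = 0.0110556 kg/s
Mean residence time: t_res = M/Q_s = 10.36 kg / 0.0110556 kg/s = 937.085 s
Convert to SI: D = 0.0969 m, h = 0.0091 m, N = 46.0/60 = 0.766667 rev/s
γ̇ = π D N / h = (π)(0.0969)(0.766667) / 0.0091 = 25.6471 s⁻¹
Adiabatic rise: ΔT = η γ̇² t_res / (ρ cp) = 318·(25.6471)²·937.085 / (1318·2435) = 61.0759 K

value=61.08 K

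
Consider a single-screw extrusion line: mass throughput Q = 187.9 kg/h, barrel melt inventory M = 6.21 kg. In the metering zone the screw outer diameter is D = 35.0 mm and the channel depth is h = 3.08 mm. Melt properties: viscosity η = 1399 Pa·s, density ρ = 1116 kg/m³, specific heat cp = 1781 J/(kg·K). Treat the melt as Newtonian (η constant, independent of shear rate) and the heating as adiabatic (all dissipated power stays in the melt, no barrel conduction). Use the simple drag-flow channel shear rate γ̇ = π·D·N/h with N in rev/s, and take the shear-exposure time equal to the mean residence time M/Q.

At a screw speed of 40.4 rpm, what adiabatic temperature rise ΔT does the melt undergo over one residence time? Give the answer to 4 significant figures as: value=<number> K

value=48.39 K

Convert throughput: Q = 187.9 kg/h = 187.9/3600 = 0.0521944 kg/s
t_res = M / Q_s = 6.21 ÷ 0.0521944 = 118.978 s
Geometry in metres: D = 35.0 mm → 0.035 m, h = 3.08 mm → 0.00308 m; screw speed N = 40.4 rpm = 0.673333 rev/s
γ̇ = π·D·N / h = π · 0.035 · 0.673333 / 0.00308 = 24.0379 s⁻¹
ΔT = η·γ̇²·t_res/(ρ·cp) = [1399 × 24.0379² × 118.978] / [1116 × 1781] = 48.3895 K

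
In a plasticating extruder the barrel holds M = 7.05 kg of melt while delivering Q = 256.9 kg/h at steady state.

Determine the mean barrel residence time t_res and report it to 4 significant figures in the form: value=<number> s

Throughput in SI: Q_s = 256.9 kg/h ÷ 3600 s/h = 0.0713611 kg/s
Mean residence time: t_res = M/Q_s = 7.05 kg / 0.0713611 kg/s = 98.7933 s

value=98.79 s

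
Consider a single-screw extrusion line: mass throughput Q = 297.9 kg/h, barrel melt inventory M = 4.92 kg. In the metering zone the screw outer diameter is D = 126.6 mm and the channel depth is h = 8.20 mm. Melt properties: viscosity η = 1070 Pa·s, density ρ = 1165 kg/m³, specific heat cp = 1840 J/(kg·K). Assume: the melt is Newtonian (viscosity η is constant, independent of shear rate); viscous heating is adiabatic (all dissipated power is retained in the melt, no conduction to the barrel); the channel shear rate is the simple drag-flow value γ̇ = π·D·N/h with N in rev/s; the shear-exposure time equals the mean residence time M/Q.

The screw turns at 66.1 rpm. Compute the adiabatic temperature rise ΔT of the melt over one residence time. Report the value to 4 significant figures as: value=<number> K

Throughput in SI: Q_s = 297.9 kg/h ÷ 3600 s/h = 0.08275 kg/s
Mean residence time: t_res = M/Q_s = 4.92 kg / 0.08275 kg/s = 59.4562 s
D = 126.6 mm = 0.1266 m;  h = 8.20 mm = 0.0082 m;  N = 66.1 rpm / 60 = 1.10167 rev/s
γ̇ = π·D·N / h = π · 0.1266 · 1.10167 / 0.0082 = 53.4343 s⁻¹
ΔT = η·γ̇²·t_res / (ρ·cp) = 1070 · (53.4343)² · 59.4562 / (1165 · 1840) = 84.7378 K

value=84.74 K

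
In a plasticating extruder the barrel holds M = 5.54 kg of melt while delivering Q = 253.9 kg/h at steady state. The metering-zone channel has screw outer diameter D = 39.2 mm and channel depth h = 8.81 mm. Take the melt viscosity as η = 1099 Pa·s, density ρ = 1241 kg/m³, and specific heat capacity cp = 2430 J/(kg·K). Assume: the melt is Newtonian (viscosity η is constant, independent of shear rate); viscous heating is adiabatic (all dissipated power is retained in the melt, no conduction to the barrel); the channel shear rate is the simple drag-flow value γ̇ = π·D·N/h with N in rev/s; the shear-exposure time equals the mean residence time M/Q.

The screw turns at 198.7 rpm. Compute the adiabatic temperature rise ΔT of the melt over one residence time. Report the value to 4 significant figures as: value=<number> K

value=61.35 K

Q_s = Q / 3600 = 253.9 / 3600 = 0.0705278 kg/s
Mean residence time: t_res = M/Q_s = 5.54 kg / 0.0705278 kg/s = 78.5506 s
Convert to SI: D = 0.0392 m, h = 0.00881 m, N = 198.7/60 = 3.31167 rev/s
γ̇ = π·D·N / h = π · 0.0392 · 3.31167 / 0.00881 = 46.2921 s⁻¹
ΔT = η·γ̇²·t_res / (ρ·cp) = 1099 · (46.2921)² · 78.5506 / (1241 · 2430) = 61.3455 K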